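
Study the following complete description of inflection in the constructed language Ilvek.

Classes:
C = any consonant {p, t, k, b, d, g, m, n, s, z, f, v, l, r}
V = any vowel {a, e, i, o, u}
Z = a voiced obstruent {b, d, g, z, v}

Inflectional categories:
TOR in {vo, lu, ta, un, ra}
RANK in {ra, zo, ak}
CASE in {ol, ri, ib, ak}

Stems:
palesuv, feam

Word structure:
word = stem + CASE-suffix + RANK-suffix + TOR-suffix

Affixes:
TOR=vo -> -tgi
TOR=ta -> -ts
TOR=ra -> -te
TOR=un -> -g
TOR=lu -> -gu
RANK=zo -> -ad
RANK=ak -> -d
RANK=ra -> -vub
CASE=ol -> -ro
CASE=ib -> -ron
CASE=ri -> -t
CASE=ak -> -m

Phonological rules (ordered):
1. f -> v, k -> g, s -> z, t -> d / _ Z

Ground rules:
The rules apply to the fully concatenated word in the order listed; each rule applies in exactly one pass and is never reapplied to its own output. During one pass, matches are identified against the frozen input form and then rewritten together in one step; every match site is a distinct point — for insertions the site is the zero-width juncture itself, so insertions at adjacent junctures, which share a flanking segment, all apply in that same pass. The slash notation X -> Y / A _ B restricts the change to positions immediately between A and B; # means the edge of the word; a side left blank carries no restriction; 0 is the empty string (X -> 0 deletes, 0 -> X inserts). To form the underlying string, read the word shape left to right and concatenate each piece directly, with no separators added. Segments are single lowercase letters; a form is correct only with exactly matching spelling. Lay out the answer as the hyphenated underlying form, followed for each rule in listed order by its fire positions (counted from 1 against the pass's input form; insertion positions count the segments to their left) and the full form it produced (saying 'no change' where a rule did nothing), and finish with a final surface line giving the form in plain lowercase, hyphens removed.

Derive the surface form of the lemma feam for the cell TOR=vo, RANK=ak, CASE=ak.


underlying: feam-m-d-tgi
1. f -> v, k -> g, s -> z, t -> d / _ Z: fires at position(s) 7: feammddgi
surface: feammddgi


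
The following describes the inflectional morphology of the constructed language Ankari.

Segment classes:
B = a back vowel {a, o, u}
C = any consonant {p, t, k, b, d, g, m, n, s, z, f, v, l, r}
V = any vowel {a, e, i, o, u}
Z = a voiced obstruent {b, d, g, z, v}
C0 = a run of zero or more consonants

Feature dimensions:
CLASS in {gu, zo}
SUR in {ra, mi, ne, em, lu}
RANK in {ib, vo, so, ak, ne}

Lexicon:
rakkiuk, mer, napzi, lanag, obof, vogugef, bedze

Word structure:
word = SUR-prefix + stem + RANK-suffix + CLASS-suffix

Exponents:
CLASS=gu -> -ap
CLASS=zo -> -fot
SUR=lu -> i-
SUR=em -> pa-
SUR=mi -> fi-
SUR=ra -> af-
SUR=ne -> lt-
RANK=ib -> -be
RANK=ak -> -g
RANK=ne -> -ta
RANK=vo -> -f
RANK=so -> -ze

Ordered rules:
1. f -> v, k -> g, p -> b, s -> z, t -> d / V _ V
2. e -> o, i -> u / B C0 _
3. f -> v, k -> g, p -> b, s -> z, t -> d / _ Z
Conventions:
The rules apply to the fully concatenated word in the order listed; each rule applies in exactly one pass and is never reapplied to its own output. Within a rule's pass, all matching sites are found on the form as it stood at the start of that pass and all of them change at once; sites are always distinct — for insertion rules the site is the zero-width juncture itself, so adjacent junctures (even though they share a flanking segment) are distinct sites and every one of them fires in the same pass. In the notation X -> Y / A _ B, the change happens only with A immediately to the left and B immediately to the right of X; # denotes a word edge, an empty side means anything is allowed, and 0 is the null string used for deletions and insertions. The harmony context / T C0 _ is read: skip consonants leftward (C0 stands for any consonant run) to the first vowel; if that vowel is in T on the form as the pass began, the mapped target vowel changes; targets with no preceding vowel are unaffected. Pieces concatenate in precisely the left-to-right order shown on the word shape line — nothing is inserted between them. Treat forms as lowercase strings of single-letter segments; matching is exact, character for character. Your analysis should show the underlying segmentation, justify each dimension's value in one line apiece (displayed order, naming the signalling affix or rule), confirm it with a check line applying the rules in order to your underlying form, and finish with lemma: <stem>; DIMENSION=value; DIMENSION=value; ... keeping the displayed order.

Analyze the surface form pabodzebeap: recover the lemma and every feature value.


underlying: pa-bedze-be-ap
CLASS=gu - signalled by the affix -ap
SUR=em - signalled by the affix pa-
RANK=ib - signalled by the affix -be
check: pabedzebeap -> pabedzebeap -> pabodzebeap -> pabodzebeap
lemma: bedze; CLASS=gu; SUR=em; RANK=ib


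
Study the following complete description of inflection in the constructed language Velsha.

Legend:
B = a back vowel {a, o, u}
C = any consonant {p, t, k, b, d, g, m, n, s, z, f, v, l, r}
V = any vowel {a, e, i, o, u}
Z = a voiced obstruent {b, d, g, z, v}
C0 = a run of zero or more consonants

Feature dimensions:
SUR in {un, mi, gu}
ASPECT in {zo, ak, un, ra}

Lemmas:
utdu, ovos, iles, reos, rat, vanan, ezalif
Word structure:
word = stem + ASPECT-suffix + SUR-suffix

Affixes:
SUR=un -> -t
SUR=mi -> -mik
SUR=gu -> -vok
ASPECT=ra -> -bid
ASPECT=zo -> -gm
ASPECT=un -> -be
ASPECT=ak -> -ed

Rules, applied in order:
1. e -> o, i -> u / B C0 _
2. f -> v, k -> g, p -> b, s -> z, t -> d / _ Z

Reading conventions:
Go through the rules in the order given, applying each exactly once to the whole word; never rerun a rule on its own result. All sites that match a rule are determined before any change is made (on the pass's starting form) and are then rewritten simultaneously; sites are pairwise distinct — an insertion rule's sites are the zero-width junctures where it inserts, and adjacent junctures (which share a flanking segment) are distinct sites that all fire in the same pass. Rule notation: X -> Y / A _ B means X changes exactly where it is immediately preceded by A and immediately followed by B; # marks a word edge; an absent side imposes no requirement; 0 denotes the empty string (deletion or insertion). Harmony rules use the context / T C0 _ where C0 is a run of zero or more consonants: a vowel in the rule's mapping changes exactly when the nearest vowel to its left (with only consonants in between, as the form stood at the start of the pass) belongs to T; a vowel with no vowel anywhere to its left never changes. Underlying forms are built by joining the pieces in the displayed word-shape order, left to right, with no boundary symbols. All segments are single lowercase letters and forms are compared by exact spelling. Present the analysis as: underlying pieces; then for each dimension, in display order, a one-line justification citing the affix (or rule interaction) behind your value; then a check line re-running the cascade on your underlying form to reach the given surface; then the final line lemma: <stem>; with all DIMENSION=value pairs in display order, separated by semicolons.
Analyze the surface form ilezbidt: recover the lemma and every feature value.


underlying: iles-bid-t
SUR=un - signalled by the affix -t
ASPECT=ra - signalled by the affix -bid
check: ilesbidt -> ilesbidt -> ilezbidt
lemma: iles; SUR=un; ASPECT=ra


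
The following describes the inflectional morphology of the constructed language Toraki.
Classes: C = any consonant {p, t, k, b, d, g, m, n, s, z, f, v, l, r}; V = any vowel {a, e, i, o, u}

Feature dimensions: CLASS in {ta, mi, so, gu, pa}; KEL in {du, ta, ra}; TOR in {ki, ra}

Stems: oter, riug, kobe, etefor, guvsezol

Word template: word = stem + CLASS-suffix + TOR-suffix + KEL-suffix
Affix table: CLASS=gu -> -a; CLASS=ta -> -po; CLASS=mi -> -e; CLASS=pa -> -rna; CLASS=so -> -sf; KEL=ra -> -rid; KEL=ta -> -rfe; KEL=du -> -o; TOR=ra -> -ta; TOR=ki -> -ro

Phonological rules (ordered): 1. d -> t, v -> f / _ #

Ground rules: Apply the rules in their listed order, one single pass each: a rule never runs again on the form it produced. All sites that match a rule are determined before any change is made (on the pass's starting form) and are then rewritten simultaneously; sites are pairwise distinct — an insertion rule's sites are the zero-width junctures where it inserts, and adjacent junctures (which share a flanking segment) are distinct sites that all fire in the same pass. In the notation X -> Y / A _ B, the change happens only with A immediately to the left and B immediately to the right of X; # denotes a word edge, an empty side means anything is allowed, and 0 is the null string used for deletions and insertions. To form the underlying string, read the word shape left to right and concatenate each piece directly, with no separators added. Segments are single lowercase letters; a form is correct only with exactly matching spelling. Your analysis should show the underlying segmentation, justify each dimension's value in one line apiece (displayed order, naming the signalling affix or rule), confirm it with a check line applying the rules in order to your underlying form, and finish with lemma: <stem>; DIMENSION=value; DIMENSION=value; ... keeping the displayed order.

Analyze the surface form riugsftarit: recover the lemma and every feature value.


underlying: riug-sf-ta-rid
CLASS=so - signalled by the affix -sf
KEL=ra - signalled by the affix -rid
TOR=ra - signalled by the affix -ta
check: riugsftarid -> riugsftarit
lemma: riug; CLASS=so; KEL=ra; TOR=ra


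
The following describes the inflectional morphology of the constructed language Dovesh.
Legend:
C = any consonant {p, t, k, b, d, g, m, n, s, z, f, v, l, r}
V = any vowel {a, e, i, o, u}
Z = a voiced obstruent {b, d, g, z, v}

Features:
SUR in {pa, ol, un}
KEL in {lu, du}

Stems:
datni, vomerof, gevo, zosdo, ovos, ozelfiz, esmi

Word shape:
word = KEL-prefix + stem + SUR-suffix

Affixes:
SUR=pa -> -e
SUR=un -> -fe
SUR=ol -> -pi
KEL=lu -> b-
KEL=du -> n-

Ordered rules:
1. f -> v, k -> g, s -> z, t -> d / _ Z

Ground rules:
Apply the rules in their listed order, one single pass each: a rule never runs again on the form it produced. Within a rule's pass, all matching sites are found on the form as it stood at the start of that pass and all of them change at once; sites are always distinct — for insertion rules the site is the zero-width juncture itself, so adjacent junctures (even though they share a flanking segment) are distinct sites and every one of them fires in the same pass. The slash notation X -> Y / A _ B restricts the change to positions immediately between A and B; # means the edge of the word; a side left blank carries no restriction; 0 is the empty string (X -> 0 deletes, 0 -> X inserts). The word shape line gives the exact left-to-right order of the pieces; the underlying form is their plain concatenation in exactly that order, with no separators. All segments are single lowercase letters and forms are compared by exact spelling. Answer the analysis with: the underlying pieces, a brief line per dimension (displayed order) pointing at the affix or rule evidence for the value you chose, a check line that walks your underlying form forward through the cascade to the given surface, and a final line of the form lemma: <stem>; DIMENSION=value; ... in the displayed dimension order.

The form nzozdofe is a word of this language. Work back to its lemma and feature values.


underlying: n-zosdo-fe
SUR=un - signalled by the affix -fe
KEL=du - signalled by the affix n-
check: nzosdofe -> nzozdofe
lemma: zosdo; SUR=un; KEL=du


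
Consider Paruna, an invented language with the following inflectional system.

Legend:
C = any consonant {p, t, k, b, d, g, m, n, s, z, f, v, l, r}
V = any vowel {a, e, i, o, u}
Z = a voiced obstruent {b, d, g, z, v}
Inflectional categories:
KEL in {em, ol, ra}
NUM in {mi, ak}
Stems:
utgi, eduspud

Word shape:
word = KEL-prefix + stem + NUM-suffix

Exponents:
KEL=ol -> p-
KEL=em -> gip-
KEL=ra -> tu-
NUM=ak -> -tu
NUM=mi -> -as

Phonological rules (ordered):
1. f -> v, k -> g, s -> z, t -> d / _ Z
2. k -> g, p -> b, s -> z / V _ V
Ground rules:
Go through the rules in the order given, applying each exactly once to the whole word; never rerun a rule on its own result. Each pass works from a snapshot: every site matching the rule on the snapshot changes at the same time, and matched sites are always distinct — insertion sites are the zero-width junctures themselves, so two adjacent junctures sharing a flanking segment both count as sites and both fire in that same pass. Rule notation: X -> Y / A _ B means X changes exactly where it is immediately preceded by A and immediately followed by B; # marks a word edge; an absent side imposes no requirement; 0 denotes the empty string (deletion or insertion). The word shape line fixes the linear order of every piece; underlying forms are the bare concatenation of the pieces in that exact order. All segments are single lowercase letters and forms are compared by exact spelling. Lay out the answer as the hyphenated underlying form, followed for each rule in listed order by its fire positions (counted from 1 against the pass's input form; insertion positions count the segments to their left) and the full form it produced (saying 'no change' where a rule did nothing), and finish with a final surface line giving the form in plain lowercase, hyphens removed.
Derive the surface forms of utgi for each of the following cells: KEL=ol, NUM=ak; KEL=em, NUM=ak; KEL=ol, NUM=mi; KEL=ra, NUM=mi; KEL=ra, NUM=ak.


cell KEL=ol, NUM=ak:
underlying: p-utgi-tu
1. f -> v, k -> g, s -> z, t -> d / _ Z: fires at position(s) 3: pudgitu
2. k -> g, p -> b, s -> z / V _ V: no change
surface: pudgitu

cell KEL=em, NUM=ak:
underlying: gip-utgi-tu
1. f -> v, k -> g, s -> z, t -> d / _ Z: fires at position(s) 5: gipudgitu
2. k -> g, p -> b, s -> z / V _ V: fires at position(s) 3: gibudgitu
surface: gibudgitu

cell KEL=ol, NUM=mi:
underlying: p-utgi-as
1. f -> v, k -> g, s -> z, t -> d / _ Z: fires at position(s) 3: pudgias
2. k -> g, p -> b, s -> z / V _ V: no change
surface: pudgias

cell KEL=ra, NUM=mi:
underlying: tu-utgi-as
1. f -> v, k -> g, s -> z, t -> d / _ Z: fires at position(s) 4: tuudgias
2. k -> g, p -> b, s -> z / V _ V: no change
surface: tuudgias

cell KEL=ra, NUM=ak:
underlying: tu-utgi-tu
1. f -> v, k -> g, s -> z, t -> d / _ Z: fires at position(s) 4: tuudgitu
2. k -> g, p -> b, s -> z / V _ V: no change
surface: tuudgitu


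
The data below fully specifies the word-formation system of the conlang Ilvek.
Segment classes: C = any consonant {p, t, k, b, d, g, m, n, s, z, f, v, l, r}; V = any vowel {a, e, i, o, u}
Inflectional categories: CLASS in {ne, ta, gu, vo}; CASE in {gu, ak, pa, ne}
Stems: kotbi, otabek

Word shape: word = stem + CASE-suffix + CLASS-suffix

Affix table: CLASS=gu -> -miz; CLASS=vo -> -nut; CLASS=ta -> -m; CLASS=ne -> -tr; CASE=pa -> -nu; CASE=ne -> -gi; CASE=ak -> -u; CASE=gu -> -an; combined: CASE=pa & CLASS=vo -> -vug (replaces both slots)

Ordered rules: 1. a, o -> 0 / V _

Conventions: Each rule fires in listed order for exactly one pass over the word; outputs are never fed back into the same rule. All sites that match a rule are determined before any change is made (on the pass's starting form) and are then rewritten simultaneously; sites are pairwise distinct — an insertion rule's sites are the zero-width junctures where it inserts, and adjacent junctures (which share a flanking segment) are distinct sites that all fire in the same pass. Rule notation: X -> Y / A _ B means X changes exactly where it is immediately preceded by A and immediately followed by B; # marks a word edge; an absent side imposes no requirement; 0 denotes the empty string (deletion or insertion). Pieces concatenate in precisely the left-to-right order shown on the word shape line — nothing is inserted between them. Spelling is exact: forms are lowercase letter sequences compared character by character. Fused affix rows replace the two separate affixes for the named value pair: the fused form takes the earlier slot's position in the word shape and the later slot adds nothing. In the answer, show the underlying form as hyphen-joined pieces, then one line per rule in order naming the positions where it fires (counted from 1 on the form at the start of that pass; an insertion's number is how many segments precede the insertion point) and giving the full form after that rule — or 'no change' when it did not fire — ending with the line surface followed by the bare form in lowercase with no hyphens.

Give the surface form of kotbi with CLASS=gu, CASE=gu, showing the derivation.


underlying: kotbi-an-miz
1. a, o -> 0 / V _: fires at position(s) 6: kotbinmiz
surface: kotbinmiz


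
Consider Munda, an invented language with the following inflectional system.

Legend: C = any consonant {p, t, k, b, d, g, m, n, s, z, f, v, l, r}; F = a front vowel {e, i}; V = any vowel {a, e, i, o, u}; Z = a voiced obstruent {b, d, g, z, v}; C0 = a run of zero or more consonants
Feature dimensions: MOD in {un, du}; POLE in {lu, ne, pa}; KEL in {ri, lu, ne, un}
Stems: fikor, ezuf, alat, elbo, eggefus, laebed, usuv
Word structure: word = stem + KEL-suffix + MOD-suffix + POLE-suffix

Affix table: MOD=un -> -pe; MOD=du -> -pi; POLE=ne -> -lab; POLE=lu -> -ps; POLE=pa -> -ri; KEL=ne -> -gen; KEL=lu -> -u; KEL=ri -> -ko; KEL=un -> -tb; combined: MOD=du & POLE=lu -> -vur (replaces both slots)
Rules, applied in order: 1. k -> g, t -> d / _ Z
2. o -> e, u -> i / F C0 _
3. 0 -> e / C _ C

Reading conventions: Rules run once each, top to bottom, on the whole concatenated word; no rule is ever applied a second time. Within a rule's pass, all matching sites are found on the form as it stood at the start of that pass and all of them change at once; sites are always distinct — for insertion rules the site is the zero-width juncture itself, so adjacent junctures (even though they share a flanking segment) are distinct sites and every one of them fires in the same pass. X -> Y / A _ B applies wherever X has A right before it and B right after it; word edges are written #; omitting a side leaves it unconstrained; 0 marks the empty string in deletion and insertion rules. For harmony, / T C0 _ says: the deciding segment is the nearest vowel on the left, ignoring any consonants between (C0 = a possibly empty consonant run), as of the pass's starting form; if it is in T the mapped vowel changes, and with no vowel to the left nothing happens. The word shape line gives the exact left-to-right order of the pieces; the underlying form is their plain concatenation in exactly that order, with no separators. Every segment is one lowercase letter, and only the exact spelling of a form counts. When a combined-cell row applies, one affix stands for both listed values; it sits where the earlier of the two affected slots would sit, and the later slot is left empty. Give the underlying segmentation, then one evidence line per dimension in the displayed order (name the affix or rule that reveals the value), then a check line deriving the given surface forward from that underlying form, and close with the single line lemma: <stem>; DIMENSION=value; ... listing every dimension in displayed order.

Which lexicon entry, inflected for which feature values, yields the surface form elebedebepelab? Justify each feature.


underlying: elbo-tb-pe-lab
MOD=un - signalled by the affix -pe
POLE=ne - signalled by the affix -lab
KEL=un - signalled by the affix -tb
check: elbotbpelab -> elbodbpelab -> elbedbpelab -> elebedebepelab
lemma: elbo; MOD=un; POLE=ne; KEL=un


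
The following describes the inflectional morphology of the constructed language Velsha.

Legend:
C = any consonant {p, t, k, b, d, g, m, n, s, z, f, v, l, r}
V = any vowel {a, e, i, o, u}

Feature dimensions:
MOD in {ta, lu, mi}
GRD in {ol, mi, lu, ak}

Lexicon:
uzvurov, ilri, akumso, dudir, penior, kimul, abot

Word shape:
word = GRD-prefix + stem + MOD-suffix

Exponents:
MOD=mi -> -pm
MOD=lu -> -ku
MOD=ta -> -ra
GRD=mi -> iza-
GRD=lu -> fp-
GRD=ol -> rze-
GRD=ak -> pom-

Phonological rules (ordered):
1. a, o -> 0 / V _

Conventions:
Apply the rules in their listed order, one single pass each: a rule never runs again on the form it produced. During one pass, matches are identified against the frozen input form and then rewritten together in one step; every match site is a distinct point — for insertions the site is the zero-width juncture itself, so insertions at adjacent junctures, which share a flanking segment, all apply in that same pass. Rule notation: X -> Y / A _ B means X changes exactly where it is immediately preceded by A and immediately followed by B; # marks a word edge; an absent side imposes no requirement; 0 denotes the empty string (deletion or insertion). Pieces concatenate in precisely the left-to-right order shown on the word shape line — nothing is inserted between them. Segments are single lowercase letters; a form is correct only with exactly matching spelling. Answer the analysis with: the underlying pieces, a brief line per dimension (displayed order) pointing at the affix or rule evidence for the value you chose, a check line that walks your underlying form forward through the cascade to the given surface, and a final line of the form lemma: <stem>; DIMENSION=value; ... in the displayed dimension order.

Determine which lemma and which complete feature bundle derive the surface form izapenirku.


underlying: iza-penior-ku
MOD=lu - signalled by the affix -ku
GRD=mi - signalled by the affix iza-
check: izapeniorku -> izapenirku
lemma: penior; MOD=lu; GRD=mi


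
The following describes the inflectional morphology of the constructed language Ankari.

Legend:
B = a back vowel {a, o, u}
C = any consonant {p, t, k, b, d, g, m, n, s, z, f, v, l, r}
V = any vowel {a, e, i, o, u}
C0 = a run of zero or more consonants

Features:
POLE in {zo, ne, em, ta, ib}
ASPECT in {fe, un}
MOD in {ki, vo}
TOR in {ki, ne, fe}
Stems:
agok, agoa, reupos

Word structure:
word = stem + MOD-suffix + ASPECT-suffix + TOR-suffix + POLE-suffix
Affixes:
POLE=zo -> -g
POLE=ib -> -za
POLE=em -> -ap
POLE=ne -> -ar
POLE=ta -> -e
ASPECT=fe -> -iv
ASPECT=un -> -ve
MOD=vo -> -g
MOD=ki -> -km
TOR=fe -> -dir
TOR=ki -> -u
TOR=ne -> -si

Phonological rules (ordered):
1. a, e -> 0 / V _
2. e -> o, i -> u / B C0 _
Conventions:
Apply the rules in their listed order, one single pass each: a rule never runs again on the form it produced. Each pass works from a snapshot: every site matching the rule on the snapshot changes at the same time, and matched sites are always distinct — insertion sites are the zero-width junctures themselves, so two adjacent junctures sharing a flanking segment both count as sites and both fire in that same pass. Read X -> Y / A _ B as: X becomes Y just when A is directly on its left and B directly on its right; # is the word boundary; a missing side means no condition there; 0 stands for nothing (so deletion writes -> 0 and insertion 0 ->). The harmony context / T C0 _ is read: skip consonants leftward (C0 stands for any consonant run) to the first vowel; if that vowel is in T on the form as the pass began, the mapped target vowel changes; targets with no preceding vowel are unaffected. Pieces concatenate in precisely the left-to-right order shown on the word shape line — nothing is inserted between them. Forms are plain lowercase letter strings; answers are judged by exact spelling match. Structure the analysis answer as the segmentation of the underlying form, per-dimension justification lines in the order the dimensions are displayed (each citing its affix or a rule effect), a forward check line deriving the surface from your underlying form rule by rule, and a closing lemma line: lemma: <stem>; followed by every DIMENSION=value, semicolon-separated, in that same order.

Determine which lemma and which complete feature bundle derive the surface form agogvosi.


underlying: agoa-g-ve-si-e
POLE=ta - signalled by the affix -e
ASPECT=un - signalled by the affix -ve
MOD=vo - signalled by the affix -g
TOR=ne - signalled by the affix -si
check: agoagvesie -> agogvesi -> agogvosi
lemma: agoa; POLE=ta; ASPECT=un; MOD=vo; TOR=ne


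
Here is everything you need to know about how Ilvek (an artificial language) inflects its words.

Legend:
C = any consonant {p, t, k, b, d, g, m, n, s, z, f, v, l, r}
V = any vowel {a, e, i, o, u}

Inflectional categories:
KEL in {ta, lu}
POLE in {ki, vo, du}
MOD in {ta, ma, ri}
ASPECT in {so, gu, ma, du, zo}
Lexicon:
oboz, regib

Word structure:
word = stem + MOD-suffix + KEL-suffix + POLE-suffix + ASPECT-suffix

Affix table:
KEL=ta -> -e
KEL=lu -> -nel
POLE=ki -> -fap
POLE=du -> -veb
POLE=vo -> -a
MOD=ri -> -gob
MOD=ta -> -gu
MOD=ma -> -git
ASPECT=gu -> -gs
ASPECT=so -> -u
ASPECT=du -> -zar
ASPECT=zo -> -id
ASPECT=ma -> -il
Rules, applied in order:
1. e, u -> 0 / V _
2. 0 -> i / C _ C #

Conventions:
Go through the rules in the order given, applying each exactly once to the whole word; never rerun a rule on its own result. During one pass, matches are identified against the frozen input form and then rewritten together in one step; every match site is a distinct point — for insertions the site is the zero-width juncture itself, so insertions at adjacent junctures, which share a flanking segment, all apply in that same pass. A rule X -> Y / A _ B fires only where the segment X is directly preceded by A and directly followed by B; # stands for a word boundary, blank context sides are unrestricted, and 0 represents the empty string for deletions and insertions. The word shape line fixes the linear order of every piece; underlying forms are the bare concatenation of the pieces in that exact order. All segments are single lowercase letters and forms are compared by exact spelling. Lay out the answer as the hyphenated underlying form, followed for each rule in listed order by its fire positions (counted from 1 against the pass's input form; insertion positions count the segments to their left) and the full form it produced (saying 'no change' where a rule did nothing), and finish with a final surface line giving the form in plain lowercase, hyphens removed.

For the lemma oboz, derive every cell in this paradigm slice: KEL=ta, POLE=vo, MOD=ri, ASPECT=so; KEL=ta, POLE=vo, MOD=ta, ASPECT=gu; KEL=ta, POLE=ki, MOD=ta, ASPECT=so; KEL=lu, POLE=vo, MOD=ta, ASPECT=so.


cell KEL=ta, POLE=vo, MOD=ri, ASPECT=so:
underlying: oboz-gob-e-a-u
1. e, u -> 0 / V _: fires at position(s) 10: obozgobea
2. 0 -> i / C _ C #: no change
surface: obozgobea

cell KEL=ta, POLE=vo, MOD=ta, ASPECT=gu:
underlying: oboz-gu-e-a-gs
1. e, u -> 0 / V _: fires at position(s) 7: obozguags
2. 0 -> i / C _ C #: inserts after position(s) 8: obozguagis
surface: obozguagis

cell KEL=ta, POLE=ki, MOD=ta, ASPECT=so:
underlying: oboz-gu-e-fap-u
1. e, u -> 0 / V _: fires at position(s) 7: obozgufapu
2. 0 -> i / C _ C #: no change
surface: obozgufapu

cell KEL=lu, POLE=vo, MOD=ta, ASPECT=so:
underlying: oboz-gu-nel-a-u
1. e, u -> 0 / V _: fires at position(s) 11: obozgunela
2. 0 -> i / C _ C #: no change
surface: obozgunela


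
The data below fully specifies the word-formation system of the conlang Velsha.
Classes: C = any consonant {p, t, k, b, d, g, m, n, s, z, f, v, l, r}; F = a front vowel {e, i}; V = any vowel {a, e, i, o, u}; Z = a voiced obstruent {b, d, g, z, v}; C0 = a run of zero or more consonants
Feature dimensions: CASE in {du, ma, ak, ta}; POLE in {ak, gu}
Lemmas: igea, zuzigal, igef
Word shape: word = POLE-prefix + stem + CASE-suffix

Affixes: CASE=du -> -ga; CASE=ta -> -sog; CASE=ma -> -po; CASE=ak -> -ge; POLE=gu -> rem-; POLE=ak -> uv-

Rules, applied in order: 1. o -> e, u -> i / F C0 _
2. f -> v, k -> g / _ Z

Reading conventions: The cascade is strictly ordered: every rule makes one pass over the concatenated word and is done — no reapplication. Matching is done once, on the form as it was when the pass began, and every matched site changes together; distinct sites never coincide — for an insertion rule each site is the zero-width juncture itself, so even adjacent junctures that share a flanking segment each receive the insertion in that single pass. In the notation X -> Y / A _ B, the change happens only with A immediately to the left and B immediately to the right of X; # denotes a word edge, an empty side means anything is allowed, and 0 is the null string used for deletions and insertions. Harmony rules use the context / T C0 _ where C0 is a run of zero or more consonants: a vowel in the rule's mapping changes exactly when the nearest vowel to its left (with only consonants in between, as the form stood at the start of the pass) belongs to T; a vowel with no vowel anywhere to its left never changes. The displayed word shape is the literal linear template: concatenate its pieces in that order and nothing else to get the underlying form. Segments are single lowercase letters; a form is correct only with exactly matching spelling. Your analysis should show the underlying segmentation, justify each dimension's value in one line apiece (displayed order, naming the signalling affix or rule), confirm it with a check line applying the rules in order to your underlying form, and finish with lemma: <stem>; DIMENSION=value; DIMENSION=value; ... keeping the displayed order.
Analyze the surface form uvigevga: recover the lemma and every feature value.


underlying: uv-igef-ga
CASE=du - signalled by the affix -ga
POLE=ak - signalled by the affix uv-
check: uvigefga -> uvigefga -> uvigevga
lemma: igef; CASE=du; POLE=ak


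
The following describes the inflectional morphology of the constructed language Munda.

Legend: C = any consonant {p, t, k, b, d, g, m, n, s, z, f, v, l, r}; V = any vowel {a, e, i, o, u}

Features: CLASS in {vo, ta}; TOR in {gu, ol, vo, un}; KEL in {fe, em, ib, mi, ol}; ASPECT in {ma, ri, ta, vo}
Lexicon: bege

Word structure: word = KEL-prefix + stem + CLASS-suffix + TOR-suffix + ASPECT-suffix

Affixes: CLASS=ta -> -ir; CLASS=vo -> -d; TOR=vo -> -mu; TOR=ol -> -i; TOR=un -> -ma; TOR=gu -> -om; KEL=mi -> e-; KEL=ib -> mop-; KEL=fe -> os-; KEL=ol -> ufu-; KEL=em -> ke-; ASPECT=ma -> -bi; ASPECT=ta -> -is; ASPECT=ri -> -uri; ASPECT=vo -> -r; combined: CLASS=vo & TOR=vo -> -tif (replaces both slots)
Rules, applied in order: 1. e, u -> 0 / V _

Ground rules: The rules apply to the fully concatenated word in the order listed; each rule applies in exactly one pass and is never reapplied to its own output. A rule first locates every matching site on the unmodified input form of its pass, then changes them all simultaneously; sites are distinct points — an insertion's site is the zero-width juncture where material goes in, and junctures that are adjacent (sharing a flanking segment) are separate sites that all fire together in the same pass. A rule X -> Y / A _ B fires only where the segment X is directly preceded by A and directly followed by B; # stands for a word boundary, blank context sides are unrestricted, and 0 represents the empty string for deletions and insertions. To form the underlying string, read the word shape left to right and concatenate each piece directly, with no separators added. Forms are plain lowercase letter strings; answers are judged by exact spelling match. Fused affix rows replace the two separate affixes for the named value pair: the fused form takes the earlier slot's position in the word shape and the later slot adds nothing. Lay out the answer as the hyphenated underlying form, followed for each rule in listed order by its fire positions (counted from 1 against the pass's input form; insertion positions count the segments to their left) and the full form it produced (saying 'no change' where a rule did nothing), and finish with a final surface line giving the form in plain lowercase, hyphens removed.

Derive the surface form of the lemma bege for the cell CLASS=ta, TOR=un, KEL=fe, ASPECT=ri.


underlying: os-bege-ir-ma-uri
1. e, u -> 0 / V _: fires at position(s) 11: osbegeirmari
surface: osbegeirmari


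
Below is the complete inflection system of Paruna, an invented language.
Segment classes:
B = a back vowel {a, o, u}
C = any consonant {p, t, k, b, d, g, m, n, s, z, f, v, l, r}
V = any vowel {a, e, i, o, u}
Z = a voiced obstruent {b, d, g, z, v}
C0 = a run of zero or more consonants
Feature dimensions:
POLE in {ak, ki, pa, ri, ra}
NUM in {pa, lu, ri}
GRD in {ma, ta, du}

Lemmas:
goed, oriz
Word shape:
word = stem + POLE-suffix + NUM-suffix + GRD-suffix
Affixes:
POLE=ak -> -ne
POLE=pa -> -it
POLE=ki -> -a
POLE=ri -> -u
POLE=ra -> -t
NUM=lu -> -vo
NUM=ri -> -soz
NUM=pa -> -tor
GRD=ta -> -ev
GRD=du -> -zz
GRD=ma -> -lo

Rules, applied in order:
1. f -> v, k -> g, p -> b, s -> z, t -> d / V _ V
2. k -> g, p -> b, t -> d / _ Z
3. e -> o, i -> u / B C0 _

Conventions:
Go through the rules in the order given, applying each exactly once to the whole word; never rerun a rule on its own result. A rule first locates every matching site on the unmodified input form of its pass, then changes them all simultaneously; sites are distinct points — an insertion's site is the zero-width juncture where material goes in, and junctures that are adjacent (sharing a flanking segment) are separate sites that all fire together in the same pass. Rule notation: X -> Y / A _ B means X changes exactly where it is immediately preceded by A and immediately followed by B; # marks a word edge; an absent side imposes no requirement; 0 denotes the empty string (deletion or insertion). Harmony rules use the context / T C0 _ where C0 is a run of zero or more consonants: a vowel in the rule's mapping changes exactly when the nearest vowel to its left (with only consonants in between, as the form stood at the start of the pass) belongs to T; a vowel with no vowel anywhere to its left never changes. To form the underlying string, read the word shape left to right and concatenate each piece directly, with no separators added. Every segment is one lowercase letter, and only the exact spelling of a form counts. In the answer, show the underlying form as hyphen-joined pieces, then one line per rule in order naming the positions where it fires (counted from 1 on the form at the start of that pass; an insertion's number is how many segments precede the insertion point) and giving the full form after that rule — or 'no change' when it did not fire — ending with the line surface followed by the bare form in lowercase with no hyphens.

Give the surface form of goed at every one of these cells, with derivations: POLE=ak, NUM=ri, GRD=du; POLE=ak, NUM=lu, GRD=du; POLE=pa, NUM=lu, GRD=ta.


cell POLE=ak, NUM=ri, GRD=du:
underlying: goed-ne-soz-zz
1. f -> v, k -> g, p -> b, s -> z, t -> d / V _ V: fires at position(s) 7: goednezozzz
2. k -> g, p -> b, t -> d / _ Z: no change
3. e -> o, i -> u / B C0 _: fires at position(s) 3: goodnezozzz
surface: goodnezozzz

cell POLE=ak, NUM=lu, GRD=du:
underlying: goed-ne-vo-zz
1. f -> v, k -> g, p -> b, s -> z, t -> d / V _ V: no change
2. k -> g, p -> b, t -> d / _ Z: no change
3. e -> o, i -> u / B C0 _: fires at position(s) 3: goodnevozz
surface: goodnevozz

cell POLE=pa, NUM=lu, GRD=ta:
underlying: goed-it-vo-ev
1. f -> v, k -> g, p -> b, s -> z, t -> d / V _ V: no change
2. k -> g, p -> b, t -> d / _ Z: fires at position(s) 6: goedidvoev
3. e -> o, i -> u / B C0 _: fires at position(s) 3, 9: goodidvoov
surface: goodidvoov


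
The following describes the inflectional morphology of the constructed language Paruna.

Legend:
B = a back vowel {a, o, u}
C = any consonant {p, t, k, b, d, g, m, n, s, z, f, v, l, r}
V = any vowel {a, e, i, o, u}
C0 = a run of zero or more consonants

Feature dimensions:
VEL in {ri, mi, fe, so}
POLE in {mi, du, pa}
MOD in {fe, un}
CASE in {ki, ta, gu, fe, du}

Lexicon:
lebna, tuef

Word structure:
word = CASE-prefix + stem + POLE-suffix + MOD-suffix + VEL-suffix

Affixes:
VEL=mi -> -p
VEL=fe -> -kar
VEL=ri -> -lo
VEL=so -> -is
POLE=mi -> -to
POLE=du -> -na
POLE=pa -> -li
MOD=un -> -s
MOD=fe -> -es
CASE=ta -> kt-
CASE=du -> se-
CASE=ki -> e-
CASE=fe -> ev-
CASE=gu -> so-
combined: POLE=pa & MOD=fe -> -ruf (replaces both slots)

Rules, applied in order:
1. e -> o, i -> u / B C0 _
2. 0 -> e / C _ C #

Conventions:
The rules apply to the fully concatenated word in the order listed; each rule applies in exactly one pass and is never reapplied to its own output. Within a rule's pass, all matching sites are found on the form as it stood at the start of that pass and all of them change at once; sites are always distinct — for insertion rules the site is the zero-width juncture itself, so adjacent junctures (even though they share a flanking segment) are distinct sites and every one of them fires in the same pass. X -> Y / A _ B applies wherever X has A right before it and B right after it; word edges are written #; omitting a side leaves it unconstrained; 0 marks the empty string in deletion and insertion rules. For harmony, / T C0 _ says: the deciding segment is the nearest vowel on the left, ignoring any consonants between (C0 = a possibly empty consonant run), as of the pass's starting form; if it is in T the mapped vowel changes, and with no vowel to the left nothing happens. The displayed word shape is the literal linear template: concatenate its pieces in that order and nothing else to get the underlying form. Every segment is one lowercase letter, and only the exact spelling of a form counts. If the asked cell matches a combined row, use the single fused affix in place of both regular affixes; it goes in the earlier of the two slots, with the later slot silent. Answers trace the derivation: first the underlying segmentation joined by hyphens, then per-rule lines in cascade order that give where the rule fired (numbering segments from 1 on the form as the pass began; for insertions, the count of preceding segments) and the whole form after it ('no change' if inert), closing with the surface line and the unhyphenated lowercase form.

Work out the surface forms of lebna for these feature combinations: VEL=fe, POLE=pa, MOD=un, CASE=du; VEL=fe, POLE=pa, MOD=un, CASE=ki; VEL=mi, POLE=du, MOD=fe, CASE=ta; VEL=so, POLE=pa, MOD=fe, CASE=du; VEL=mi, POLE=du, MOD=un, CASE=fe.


cell VEL=fe, POLE=pa, MOD=un, CASE=du:
underlying: se-lebna-li-s-kar
1. e -> o, i -> u / B C0 _: fires at position(s) 9: selebnaluskar
2. 0 -> e / C _ C #: no change
surface: selebnaluskar

cell VEL=fe, POLE=pa, MOD=un, CASE=ki:
underlying: e-lebna-li-s-kar
1. e -> o, i -> u / B C0 _: fires at position(s) 8: elebnaluskar
2. 0 -> e / C _ C #: no change
surface: elebnaluskar

cell VEL=mi, POLE=du, MOD=fe, CASE=ta:
underlying: kt-lebna-na-es-p
1. e -> o, i -> u / B C0 _: fires at position(s) 10: ktlebnanaosp
2. 0 -> e / C _ C #: inserts after position(s) 11: ktlebnanaosep
surface: ktlebnanaosep

cell VEL=so, POLE=pa, MOD=fe, CASE=du:
underlying: se-lebna-ruf-is
1. e -> o, i -> u / B C0 _: fires at position(s) 11: selebnarufus
2. 0 -> e / C _ C #: no change
surface: selebnarufus

cell VEL=mi, POLE=du, MOD=un, CASE=fe:
underlying: ev-lebna-na-s-p
1. e -> o, i -> u / B C0 _: no change
2. 0 -> e / C _ C #: inserts after position(s) 10: evlebnanasep
surface: evlebnanasep


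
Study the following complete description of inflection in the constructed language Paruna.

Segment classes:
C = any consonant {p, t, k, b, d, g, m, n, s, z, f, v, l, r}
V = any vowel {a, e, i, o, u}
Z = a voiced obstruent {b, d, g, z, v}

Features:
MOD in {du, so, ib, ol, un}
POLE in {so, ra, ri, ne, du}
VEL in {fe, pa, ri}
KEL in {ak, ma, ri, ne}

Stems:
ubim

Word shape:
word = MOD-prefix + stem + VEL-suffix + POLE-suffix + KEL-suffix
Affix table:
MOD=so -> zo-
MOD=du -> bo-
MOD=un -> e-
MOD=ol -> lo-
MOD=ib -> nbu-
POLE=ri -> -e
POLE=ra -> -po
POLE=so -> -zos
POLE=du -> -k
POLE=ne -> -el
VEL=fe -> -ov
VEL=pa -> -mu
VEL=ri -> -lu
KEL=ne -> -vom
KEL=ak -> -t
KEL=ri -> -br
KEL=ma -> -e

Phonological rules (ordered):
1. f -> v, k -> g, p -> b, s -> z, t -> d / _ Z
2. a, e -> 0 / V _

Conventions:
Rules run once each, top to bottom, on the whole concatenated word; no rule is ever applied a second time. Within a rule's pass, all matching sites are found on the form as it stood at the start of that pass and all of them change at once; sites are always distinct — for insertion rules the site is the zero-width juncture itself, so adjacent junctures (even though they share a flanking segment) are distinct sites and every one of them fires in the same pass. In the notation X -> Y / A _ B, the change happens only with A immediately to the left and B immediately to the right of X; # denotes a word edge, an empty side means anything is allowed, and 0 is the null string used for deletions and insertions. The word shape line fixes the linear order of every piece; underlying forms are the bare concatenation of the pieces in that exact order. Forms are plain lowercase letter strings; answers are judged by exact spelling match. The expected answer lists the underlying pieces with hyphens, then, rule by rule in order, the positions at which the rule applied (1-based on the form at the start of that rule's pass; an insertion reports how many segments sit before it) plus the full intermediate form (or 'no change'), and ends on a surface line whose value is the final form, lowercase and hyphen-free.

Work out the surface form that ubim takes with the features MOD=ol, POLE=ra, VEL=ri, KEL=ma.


underlying: lo-ubim-lu-po-e
1. f -> v, k -> g, p -> b, s -> z, t -> d / _ Z: no change
2. a, e -> 0 / V _: fires at position(s) 11: loubimlupo
surface: loubimlupo
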